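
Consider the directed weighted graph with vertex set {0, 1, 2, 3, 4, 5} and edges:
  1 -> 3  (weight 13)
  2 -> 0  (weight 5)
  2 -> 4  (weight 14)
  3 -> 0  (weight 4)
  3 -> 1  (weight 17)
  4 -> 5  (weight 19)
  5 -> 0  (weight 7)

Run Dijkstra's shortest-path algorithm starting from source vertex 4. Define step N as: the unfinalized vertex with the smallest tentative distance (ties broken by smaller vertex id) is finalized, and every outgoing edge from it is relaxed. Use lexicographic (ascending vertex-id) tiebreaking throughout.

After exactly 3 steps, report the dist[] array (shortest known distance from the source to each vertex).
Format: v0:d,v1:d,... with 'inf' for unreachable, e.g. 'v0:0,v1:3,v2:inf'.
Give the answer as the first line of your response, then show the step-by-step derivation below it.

v0:26,v1:inf,v2:inf,v3:inf,v4:0,v5:19

step 1: dist = v0:inf,v1:inf,v2:inf,v3:inf,v4:0,v5:19
step 2: dist = v0:26,v1:inf,v2:inf,v3:inf,v4:0,v5:19
step 3: dist = v0:26,v1:inf,v2:inf,v3:inf,v4:0,v5:19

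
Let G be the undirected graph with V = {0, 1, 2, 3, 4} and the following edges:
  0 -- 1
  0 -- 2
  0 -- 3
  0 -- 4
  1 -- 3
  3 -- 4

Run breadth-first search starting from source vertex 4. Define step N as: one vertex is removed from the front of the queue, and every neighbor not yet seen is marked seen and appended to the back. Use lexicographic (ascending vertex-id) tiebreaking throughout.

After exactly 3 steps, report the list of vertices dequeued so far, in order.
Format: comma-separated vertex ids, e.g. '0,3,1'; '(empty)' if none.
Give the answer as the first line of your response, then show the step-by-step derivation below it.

4,0,3

step 1: dequeue 4; queue=[0,3]; order=4
step 2: dequeue 0; queue=[3,1,2]; order=4,0
step 3: dequeue 3; queue=[1,2]; order=4,0,3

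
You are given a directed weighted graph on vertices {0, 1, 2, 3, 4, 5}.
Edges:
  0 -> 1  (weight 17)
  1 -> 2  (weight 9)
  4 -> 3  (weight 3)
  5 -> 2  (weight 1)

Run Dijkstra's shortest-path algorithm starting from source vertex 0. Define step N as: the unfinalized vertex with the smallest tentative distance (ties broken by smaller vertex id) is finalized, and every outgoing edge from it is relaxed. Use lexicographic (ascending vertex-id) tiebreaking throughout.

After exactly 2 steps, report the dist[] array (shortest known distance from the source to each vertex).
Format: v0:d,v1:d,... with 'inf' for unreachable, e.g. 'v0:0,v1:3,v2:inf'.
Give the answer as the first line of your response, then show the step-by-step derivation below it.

v0:0,v1:17,v2:26,v3:inf,v4:inf,v5:inf

step 1: dist = v0:0,v1:17,v2:inf,v3:inf,v4:inf,v5:inf
step 2: dist = v0:0,v1:17,v2:26,v3:inf,v4:inf,v5:inf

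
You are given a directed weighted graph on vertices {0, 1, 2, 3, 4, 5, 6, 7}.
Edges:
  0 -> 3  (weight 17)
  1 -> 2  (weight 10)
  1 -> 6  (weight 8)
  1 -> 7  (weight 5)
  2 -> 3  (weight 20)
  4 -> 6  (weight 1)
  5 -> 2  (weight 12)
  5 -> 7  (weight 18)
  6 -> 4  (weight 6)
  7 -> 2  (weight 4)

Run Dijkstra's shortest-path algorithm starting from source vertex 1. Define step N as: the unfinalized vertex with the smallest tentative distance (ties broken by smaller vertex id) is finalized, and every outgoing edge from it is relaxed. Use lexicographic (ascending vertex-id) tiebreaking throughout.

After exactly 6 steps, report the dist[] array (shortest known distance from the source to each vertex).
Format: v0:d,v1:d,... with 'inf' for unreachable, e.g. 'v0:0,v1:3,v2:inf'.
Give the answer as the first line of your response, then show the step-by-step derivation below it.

v0:inf,v1:0,v2:9,v3:29,v4:14,v5:inf,v6:8,v7:5

step 1: dist = v0:inf,v1:0,v2:10,v3:inf,v4:inf,v5:inf,v6:8,v7:5
step 2: dist = v0:inf,v1:0,v2:9,v3:inf,v4:inf,v5:inf,v6:8,v7:5
step 3: dist = v0:inf,v1:0,v2:9,v3:inf,v4:14,v5:inf,v6:8,v7:5
step 4: dist = v0:inf,v1:0,v2:9,v3:29,v4:14,v5:inf,v6:8,v7:5
step 5: dist = v0:inf,v1:0,v2:9,v3:29,v4:14,v5:inf,v6:8,v7:5
step 6: dist = v0:inf,v1:0,v2:9,v3:29,v4:14,v5:inf,v6:8,v7:5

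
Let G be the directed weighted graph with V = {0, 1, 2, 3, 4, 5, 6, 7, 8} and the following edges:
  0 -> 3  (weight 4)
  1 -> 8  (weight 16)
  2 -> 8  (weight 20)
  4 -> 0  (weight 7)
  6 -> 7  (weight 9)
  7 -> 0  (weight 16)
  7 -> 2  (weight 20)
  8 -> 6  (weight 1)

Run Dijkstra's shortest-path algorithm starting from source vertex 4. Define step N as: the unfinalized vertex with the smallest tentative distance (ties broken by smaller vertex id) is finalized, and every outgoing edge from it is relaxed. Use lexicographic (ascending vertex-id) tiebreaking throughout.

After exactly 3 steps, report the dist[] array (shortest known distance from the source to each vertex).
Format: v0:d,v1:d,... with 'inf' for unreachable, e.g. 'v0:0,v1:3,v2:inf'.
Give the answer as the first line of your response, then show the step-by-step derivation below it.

v0:7,v1:inf,v2:inf,v3:11,v4:0,v5:inf,v6:inf,v7:inf,v8:inf

step 1: dist = v0:7,v1:inf,v2:inf,v3:inf,v4:0,v5:inf,v6:inf,v7:inf,v8:inf
step 2: dist = v0:7,v1:inf,v2:inf,v3:11,v4:0,v5:inf,v6:inf,v7:inf,v8:inf
step 3: dist = v0:7,v1:inf,v2:inf,v3:11,v4:0,v5:inf,v6:inf,v7:inf,v8:inf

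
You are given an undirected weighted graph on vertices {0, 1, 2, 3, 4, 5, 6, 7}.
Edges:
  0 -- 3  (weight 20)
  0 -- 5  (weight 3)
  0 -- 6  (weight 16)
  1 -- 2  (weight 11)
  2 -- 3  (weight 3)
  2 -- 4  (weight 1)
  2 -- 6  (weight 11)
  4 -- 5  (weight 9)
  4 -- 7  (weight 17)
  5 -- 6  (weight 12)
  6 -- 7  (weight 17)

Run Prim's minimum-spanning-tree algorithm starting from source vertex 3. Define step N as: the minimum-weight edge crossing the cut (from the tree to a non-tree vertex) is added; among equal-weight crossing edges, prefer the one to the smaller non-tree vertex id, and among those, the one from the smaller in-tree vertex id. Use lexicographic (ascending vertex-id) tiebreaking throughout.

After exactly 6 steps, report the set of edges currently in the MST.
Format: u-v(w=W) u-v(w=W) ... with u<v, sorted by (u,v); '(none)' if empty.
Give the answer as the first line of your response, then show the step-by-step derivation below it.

0-5(w=3) 1-2(w=11) 2-3(w=3) 2-4(w=1) 2-6(w=11) 4-5(w=9)

step 1: add edge 2-3 (w=3); MST = {2-3(w=3)}
step 2: add edge 2-4 (w=1); MST = {2-3(w=3) 2-4(w=1)}
step 3: add edge 4-5 (w=9); MST = {2-3(w=3) 2-4(w=1) 4-5(w=9)}
step 4: add edge 0-5 (w=3); MST = {0-5(w=3) 2-3(w=3) 2-4(w=1) 4-5(w=9)}
step 5: add edge 1-2 (w=11); MST = {0-5(w=3) 1-2(w=11) 2-3(w=3) 2-4(w=1) 4-5(w=9)}
step 6: add edge 2-6 (w=11); MST = {0-5(w=3) 1-2(w=11) 2-3(w=3) 2-4(w=1) 2-6(w=11) 4-5(w=9)}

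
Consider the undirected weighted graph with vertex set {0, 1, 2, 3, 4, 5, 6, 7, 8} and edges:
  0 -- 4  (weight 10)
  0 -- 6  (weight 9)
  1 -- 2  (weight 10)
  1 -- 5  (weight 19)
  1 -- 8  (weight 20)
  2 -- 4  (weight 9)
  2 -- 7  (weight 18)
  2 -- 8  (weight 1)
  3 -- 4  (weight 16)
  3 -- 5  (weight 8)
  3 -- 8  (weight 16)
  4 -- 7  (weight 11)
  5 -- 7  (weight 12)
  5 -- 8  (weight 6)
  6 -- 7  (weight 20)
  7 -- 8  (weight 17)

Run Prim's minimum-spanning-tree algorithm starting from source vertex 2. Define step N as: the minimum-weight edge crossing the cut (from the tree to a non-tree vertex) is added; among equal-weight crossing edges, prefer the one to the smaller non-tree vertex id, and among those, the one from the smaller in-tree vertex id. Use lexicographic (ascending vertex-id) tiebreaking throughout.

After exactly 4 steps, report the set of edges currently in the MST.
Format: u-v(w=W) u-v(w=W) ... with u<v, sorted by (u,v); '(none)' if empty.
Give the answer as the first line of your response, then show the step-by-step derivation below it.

2-4(w=9) 2-8(w=1) 3-5(w=8) 5-8(w=6)

step 1: add edge 2-8 (w=1); MST = {2-8(w=1)}
step 2: add edge 5-8 (w=6); MST = {2-8(w=1) 5-8(w=6)}
step 3: add edge 3-5 (w=8); MST = {2-8(w=1) 3-5(w=8) 5-8(w=6)}
step 4: add edge 2-4 (w=9); MST = {2-4(w=9) 2-8(w=1) 3-5(w=8) 5-8(w=6)}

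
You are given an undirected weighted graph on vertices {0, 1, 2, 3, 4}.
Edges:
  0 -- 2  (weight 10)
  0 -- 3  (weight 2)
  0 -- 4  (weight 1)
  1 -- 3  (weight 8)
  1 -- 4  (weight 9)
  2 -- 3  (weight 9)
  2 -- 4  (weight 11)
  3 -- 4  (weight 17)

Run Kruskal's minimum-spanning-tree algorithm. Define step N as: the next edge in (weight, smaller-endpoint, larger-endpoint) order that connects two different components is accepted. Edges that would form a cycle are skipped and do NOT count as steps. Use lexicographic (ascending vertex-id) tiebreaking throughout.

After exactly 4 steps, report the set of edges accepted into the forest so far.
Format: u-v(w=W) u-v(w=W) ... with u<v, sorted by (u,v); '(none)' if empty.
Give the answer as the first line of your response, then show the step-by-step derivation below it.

0-3(w=2) 0-4(w=1) 1-3(w=8) 2-3(w=9)

step 1: add edge 0-4 (w=1); MST = {0-4(w=1)}
step 2: add edge 0-3 (w=2); MST = {0-3(w=2) 0-4(w=1)}
step 3: add edge 1-3 (w=8); MST = {0-3(w=2) 0-4(w=1) 1-3(w=8)}
step 4: add edge 2-3 (w=9); MST = {0-3(w=2) 0-4(w=1) 1-3(w=8) 2-3(w=9)}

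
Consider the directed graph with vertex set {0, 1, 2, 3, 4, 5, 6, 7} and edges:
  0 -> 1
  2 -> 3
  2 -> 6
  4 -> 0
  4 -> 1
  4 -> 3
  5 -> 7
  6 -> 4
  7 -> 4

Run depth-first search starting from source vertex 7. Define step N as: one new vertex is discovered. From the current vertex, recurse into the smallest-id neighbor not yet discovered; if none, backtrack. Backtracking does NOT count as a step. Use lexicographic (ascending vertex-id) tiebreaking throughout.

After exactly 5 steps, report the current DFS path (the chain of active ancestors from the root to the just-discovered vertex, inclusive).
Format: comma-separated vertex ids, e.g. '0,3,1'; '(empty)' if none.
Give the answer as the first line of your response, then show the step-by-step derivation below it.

7,4,3

step 1: discover 7; path=7; order=7
step 2: discover 4; path=7>4; order=7,4
step 3: discover 0; path=7>4>0; order=7,4,0
step 4: discover 1; path=7>4>0>1; order=7,4,0,1
step 5: discover 3; path=7>4>3; order=7,4,0,1,3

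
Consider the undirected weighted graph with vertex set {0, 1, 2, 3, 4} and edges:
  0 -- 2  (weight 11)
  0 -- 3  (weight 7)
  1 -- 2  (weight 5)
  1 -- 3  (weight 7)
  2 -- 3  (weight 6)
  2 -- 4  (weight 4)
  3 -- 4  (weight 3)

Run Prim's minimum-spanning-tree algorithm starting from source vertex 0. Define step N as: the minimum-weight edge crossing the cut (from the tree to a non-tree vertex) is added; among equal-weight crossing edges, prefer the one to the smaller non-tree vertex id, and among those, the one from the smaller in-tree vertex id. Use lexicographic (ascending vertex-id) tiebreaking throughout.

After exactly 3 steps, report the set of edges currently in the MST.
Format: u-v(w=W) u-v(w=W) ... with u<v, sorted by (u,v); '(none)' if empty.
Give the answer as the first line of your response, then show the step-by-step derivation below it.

0-3(w=7) 2-4(w=4) 3-4(w=3)

step 1: add edge 0-3 (w=7); MST = {0-3(w=7)}
step 2: add edge 3-4 (w=3); MST = {0-3(w=7) 3-4(w=3)}
step 3: add edge 2-4 (w=4); MST = {0-3(w=7) 2-4(w=4) 3-4(w=3)}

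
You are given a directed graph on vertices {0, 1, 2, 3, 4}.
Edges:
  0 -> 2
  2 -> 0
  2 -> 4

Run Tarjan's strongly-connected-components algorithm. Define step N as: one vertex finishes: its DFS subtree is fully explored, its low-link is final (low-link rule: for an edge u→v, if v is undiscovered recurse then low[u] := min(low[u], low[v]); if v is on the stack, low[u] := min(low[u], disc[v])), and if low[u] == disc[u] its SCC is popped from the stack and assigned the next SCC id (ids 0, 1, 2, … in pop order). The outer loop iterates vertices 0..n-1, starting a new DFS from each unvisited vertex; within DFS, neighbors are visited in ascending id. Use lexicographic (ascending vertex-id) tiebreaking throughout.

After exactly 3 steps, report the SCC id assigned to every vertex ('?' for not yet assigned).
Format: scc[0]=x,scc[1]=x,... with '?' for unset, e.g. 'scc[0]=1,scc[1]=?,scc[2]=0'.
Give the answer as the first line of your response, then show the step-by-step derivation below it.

scc[0]=1,scc[1]=?,scc[2]=1,scc[3]=?,scc[4]=0

step 1: low=(low[0]=0,low[1]=?,low[2]=0,low[3]=?,low[4]=2); scc=(scc[0]=?,scc[1]=?,scc[2]=?,scc[3]=?,scc[4]=0)
step 2: low=(low[0]=0,low[1]=?,low[2]=0,low[3]=?,low[4]=2); scc=(scc[0]=?,scc[1]=?,scc[2]=?,scc[3]=?,scc[4]=0)
step 3: low=(low[0]=0,low[1]=?,low[2]=0,low[3]=?,low[4]=2); scc=(scc[0]=1,scc[1]=?,scc[2]=1,scc[3]=?,scc[4]=0)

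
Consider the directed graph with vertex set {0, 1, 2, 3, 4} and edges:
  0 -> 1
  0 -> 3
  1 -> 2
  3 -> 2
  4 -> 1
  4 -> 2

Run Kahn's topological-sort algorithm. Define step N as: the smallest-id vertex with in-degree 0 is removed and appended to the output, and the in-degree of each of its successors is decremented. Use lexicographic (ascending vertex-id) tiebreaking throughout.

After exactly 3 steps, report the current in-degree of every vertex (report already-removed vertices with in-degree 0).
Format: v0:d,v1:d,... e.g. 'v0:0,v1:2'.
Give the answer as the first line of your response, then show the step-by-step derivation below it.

v0:0,v1:0,v2:1,v3:0,v4:0

step 1: output 0; order=[0]; indeg=(0,1,3,0,0)
step 2: output 3; order=[0,3]; indeg=(0,1,2,0,0)
step 3: output 4; order=[0,3,4]; indeg=(0,0,1,0,0)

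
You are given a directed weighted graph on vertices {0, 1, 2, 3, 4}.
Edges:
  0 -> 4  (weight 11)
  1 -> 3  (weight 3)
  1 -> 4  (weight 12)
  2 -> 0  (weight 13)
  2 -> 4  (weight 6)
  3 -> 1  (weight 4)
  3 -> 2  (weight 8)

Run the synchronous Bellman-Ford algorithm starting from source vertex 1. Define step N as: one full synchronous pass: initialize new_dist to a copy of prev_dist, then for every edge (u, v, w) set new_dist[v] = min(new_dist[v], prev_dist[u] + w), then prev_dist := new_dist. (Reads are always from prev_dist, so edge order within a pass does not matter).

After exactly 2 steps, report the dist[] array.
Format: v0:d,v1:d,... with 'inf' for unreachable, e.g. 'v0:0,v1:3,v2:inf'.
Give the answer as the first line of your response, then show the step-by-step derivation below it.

v0:inf,v1:0,v2:11,v3:3,v4:12

step 1: dist = v0:inf,v1:0,v2:inf,v3:3,v4:12
step 2: dist = v0:inf,v1:0,v2:11,v3:3,v4:12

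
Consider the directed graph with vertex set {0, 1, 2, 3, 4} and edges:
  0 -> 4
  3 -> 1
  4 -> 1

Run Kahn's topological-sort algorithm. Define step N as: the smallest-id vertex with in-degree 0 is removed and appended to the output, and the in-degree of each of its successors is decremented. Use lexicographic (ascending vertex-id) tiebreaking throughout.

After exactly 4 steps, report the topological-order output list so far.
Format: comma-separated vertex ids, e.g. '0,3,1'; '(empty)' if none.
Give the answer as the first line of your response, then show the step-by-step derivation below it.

0,2,3,4

step 1: output 0; order=[0]; indeg=(0,2,0,0,0)
step 2: output 2; order=[0,2]; indeg=(0,2,0,0,0)
step 3: output 3; order=[0,2,3]; indeg=(0,1,0,0,0)
step 4: output 4; order=[0,2,3,4]; indeg=(0,0,0,0,0)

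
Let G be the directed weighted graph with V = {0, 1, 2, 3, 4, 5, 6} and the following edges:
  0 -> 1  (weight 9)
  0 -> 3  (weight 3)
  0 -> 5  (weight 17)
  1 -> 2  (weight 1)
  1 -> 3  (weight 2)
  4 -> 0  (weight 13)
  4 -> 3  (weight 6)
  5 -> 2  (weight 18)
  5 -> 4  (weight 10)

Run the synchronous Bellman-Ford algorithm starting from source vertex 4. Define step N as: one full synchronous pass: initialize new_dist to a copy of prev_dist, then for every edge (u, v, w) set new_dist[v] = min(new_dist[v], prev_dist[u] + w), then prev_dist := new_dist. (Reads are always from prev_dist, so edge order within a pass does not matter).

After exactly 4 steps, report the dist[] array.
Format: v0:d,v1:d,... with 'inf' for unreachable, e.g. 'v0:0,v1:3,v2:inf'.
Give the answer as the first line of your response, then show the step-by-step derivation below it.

v0:13,v1:22,v2:23,v3:6,v4:0,v5:30,v6:inf

step 1: dist = v0:13,v1:inf,v2:inf,v3:6,v4:0,v5:inf,v6:inf
step 2: dist = v0:13,v1:22,v2:inf,v3:6,v4:0,v5:30,v6:inf
step 3: dist = v0:13,v1:22,v2:23,v3:6,v4:0,v5:30,v6:inf
step 4: dist = v0:13,v1:22,v2:23,v3:6,v4:0,v5:30,v6:inf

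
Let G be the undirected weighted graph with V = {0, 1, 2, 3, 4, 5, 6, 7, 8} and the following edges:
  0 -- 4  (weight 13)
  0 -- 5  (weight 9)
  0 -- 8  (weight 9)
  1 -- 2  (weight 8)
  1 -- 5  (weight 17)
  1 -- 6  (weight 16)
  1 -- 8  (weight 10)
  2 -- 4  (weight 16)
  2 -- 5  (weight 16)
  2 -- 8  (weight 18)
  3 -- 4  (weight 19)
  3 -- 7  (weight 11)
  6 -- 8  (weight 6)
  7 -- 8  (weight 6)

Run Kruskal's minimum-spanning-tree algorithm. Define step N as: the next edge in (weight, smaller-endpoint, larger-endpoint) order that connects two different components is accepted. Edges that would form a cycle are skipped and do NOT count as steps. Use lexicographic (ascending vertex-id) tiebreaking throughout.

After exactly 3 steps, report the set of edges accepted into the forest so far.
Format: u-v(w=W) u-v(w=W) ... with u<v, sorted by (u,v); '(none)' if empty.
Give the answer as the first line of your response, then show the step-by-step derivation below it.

1-2(w=8) 6-8(w=6) 7-8(w=6)

step 1: add edge 6-8 (w=6); MST = {6-8(w=6)}
step 2: add edge 7-8 (w=6); MST = {6-8(w=6) 7-8(w=6)}
step 3: add edge 1-2 (w=8); MST = {1-2(w=8) 6-8(w=6) 7-8(w=6)}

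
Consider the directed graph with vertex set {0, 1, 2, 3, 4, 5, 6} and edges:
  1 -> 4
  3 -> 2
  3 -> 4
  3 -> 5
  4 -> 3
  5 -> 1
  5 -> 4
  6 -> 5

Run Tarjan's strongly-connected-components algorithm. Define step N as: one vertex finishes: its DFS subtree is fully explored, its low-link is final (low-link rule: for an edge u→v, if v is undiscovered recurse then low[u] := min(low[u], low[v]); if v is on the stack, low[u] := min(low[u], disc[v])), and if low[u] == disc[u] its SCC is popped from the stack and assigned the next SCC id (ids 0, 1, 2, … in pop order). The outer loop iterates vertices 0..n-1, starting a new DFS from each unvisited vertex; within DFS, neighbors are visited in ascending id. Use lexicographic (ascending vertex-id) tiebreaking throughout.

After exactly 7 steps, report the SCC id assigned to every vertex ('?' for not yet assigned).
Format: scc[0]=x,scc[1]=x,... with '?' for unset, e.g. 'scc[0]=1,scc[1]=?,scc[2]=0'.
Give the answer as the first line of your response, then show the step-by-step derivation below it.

scc[0]=0,scc[1]=2,scc[2]=1,scc[3]=2,scc[4]=2,scc[5]=2,scc[6]=3

step 1: low=(low[0]=0,low[1]=?,low[2]=?,low[3]=?,low[4]=?,low[5]=?,low[6]=?); scc=(scc[0]=0,scc[1]=?,scc[2]=?,scc[3]=?,scc[4]=?,scc[5]=?,scc[6]=?)
step 2: low=(low[0]=0,low[1]=1,low[2]=4,low[3]=3,low[4]=2,low[5]=?,low[6]=?); scc=(scc[0]=0,scc[1]=?,scc[2]=1,scc[3]=?,scc[4]=?,scc[5]=?,scc[6]=?)
step 3: low=(low[0]=0,low[1]=1,low[2]=4,low[3]=2,low[4]=2,low[5]=1,low[6]=?); scc=(scc[0]=0,scc[1]=?,scc[2]=1,scc[3]=?,scc[4]=?,scc[5]=?,scc[6]=?)
step 4: low=(low[0]=0,low[1]=1,low[2]=4,low[3]=1,low[4]=2,low[5]=1,low[6]=?); scc=(scc[0]=0,scc[1]=?,scc[2]=1,scc[3]=?,scc[4]=?,scc[5]=?,scc[6]=?)
step 5: low=(low[0]=0,low[1]=1,low[2]=4,low[3]=1,low[4]=1,low[5]=1,low[6]=?); scc=(scc[0]=0,scc[1]=?,scc[2]=1,scc[3]=?,scc[4]=?,scc[5]=?,scc[6]=?)
step 6: low=(low[0]=0,low[1]=1,low[2]=4,low[3]=1,low[4]=1,low[5]=1,low[6]=?); scc=(scc[0]=0,scc[1]=2,scc[2]=1,scc[3]=2,scc[4]=2,scc[5]=2,scc[6]=?)
step 7: low=(low[0]=0,low[1]=1,low[2]=4,low[3]=1,low[4]=1,low[5]=1,low[6]=6); scc=(scc[0]=0,scc[1]=2,scc[2]=1,scc[3]=2,scc[4]=2,scc[5]=2,scc[6]=3)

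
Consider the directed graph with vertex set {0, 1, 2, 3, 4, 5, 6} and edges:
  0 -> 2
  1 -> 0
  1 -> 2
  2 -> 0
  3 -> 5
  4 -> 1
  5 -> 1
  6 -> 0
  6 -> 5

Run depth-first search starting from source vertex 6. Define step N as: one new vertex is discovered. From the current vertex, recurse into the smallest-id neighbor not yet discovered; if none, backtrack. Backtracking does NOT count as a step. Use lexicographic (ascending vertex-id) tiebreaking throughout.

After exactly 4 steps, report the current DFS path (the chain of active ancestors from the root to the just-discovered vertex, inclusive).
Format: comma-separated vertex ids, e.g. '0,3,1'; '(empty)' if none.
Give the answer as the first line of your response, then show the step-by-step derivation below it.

6,5

step 1: discover 6; path=6; order=6
step 2: discover 0; path=6>0; order=6,0
step 3: discover 2; path=6>0>2; order=6,0,2
step 4: discover 5; path=6>5; order=6,0,2,5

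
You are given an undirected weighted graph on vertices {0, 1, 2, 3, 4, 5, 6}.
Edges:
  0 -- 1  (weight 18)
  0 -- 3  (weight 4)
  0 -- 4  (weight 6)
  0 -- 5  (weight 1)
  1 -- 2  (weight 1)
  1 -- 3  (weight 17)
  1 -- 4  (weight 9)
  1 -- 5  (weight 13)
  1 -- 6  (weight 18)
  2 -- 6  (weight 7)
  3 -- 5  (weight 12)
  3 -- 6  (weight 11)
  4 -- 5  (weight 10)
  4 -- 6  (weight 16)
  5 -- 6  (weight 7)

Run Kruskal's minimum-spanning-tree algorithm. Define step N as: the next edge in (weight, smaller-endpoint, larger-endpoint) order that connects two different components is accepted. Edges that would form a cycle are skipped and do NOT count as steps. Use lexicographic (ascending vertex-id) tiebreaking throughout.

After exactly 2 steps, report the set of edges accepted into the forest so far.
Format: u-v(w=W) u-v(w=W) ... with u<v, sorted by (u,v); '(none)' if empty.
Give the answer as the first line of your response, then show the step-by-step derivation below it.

0-5(w=1) 1-2(w=1)

step 1: add edge 0-5 (w=1); MST = {0-5(w=1)}
step 2: add edge 1-2 (w=1); MST = {0-5(w=1) 1-2(w=1)}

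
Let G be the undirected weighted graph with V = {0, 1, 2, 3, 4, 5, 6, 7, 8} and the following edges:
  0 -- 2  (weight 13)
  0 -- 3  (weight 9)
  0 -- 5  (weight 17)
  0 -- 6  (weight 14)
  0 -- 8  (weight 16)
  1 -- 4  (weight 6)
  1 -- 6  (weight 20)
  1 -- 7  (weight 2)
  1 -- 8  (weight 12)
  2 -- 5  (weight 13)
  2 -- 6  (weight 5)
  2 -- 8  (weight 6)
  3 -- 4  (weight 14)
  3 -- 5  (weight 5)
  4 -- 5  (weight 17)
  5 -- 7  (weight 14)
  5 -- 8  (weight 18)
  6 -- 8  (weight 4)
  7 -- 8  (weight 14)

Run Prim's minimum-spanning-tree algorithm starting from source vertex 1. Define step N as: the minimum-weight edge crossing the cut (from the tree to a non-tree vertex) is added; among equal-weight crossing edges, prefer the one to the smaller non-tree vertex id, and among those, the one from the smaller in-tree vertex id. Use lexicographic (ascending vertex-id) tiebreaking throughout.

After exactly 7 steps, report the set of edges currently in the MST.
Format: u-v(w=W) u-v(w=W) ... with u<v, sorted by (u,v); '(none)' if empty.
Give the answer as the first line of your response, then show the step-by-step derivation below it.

0-2(w=13) 0-3(w=9) 1-4(w=6) 1-7(w=2) 1-8(w=12) 2-6(w=5) 6-8(w=4)

step 1: add edge 1-7 (w=2); MST = {1-7(w=2)}
step 2: add edge 1-4 (w=6); MST = {1-4(w=6) 1-7(w=2)}
step 3: add edge 1-8 (w=12); MST = {1-4(w=6) 1-7(w=2) 1-8(w=12)}
step 4: add edge 6-8 (w=4); MST = {1-4(w=6) 1-7(w=2) 1-8(w=12) 6-8(w=4)}
step 5: add edge 2-6 (w=5); MST = {1-4(w=6) 1-7(w=2) 1-8(w=12) 2-6(w=5) 6-8(w=4)}
step 6: add edge 0-2 (w=13); MST = {0-2(w=13) 1-4(w=6) 1-7(w=2) 1-8(w=12) 2-6(w=5) 6-8(w=4)}
step 7: add edge 0-3 (w=9); MST = {0-2(w=13) 0-3(w=9) 1-4(w=6) 1-7(w=2) 1-8(w=12) 2-6(w=5) 6-8(w=4)}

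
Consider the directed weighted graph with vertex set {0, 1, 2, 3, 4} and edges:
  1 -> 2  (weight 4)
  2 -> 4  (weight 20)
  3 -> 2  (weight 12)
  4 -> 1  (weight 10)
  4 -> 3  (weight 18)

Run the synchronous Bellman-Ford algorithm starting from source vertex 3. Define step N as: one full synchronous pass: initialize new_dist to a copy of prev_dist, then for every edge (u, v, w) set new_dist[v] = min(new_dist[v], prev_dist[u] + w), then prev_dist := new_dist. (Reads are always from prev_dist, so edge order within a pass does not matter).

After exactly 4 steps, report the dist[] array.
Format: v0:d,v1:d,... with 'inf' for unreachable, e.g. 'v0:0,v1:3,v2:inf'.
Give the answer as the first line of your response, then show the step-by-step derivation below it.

v0:inf,v1:42,v2:12,v3:0,v4:32

step 1: dist = v0:inf,v1:inf,v2:12,v3:0,v4:inf
step 2: dist = v0:inf,v1:inf,v2:12,v3:0,v4:32
step 3: dist = v0:inf,v1:42,v2:12,v3:0,v4:32
step 4: dist = v0:inf,v1:42,v2:12,v3:0,v4:32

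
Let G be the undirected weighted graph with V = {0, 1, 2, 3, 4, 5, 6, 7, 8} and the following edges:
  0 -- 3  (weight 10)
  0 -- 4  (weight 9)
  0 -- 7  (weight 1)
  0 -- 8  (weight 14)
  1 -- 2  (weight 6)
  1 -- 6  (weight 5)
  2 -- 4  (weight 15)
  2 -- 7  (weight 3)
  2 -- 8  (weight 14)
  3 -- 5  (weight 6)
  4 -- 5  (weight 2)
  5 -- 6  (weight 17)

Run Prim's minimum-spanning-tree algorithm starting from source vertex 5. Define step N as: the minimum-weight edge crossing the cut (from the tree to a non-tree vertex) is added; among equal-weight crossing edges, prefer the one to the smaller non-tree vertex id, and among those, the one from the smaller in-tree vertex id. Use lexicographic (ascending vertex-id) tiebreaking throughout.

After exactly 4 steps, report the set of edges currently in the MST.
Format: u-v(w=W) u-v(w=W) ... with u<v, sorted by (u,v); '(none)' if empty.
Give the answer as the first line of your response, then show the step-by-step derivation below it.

0-4(w=9) 0-7(w=1) 3-5(w=6) 4-5(w=2)

step 1: add edge 4-5 (w=2); MST = {4-5(w=2)}
step 2: add edge 3-5 (w=6); MST = {3-5(w=6) 4-5(w=2)}
step 3: add edge 0-4 (w=9); MST = {0-4(w=9) 3-5(w=6) 4-5(w=2)}
step 4: add edge 0-7 (w=1); MST = {0-4(w=9) 0-7(w=1) 3-5(w=6) 4-5(w=2)}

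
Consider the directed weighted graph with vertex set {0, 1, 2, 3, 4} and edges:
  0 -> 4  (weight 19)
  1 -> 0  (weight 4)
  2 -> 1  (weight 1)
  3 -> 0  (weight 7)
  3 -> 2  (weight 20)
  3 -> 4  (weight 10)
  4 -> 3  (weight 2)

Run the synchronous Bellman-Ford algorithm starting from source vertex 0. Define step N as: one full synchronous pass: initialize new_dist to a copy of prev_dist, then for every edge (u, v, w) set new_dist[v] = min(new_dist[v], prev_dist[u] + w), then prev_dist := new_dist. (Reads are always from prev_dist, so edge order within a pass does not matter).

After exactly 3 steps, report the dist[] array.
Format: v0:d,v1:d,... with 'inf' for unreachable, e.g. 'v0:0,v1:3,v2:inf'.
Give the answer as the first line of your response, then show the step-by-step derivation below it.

v0:0,v1:inf,v2:41,v3:21,v4:19

step 1: dist = v0:0,v1:inf,v2:inf,v3:inf,v4:19
step 2: dist = v0:0,v1:inf,v2:inf,v3:21,v4:19
step 3: dist = v0:0,v1:inf,v2:41,v3:21,v4:19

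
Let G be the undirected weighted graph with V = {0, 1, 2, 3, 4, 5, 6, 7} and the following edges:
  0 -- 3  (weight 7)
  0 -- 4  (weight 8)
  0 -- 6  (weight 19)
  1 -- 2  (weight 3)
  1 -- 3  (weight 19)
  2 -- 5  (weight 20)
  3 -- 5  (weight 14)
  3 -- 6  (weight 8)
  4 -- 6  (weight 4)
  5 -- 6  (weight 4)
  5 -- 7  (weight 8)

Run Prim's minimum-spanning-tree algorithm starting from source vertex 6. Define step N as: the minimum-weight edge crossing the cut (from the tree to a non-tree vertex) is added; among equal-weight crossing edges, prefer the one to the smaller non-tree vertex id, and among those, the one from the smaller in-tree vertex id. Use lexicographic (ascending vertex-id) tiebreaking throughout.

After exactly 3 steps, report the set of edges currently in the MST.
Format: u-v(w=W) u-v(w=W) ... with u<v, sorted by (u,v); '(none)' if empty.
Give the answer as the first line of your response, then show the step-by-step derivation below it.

0-4(w=8) 4-6(w=4) 5-6(w=4)

step 1: add edge 4-6 (w=4); MST = {4-6(w=4)}
step 2: add edge 5-6 (w=4); MST = {4-6(w=4) 5-6(w=4)}
step 3: add edge 0-4 (w=8); MST = {0-4(w=8) 4-6(w=4) 5-6(w=4)}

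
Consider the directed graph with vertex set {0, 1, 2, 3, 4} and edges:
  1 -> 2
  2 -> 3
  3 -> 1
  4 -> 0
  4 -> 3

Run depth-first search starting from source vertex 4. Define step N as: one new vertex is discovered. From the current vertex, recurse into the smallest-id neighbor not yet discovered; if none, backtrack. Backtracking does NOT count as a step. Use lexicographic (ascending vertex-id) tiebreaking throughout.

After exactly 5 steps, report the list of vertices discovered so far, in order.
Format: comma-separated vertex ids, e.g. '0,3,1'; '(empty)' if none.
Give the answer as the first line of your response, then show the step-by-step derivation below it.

4,0,3,1,2

step 1: discover 4; path=4; order=4
step 2: discover 0; path=4>0; order=4,0
step 3: discover 3; path=4>3; order=4,0,3
step 4: discover 1; path=4>3>1; order=4,0,3,1
step 5: discover 2; path=4>3>1>2; order=4,0,3,1,2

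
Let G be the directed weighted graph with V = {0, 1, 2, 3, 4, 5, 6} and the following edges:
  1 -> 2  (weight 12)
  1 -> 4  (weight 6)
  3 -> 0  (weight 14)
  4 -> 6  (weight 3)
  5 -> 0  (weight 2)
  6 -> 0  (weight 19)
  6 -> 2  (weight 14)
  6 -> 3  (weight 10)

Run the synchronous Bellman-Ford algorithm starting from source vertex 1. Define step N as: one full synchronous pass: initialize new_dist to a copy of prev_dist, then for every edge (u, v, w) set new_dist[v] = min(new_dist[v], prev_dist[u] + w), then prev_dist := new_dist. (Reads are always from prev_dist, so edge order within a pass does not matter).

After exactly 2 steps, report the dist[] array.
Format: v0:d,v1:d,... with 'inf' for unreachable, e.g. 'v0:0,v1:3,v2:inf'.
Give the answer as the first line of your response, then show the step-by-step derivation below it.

v0:inf,v1:0,v2:12,v3:inf,v4:6,v5:inf,v6:9

step 1: dist = v0:inf,v1:0,v2:12,v3:inf,v4:6,v5:inf,v6:inf
step 2: dist = v0:inf,v1:0,v2:12,v3:inf,v4:6,v5:inf,v6:9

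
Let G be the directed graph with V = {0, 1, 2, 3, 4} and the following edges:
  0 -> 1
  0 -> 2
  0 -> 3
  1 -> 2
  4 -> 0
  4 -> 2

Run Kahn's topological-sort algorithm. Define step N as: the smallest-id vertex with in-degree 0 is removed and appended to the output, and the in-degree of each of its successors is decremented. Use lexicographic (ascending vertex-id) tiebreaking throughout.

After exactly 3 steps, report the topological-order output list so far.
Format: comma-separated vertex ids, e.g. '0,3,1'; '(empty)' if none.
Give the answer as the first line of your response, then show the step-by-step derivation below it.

4,0,1

step 1: output 4; order=[4]; indeg=(0,1,2,1,0)
step 2: output 0; order=[4,0]; indeg=(0,0,1,0,0)
step 3: output 1; order=[4,0,1]; indeg=(0,0,0,0,0)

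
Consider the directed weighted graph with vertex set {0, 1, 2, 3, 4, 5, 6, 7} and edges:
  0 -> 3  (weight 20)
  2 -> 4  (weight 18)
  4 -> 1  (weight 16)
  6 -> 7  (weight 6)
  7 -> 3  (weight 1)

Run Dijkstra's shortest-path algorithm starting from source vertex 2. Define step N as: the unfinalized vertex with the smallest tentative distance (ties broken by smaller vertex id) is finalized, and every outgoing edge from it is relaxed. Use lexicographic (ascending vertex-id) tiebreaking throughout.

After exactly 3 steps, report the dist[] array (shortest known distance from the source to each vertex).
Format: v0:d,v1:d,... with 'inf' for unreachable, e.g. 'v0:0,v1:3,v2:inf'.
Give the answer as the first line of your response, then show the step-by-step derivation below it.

v0:inf,v1:34,v2:0,v3:inf,v4:18,v5:inf,v6:inf,v7:inf

step 1: dist = v0:inf,v1:inf,v2:0,v3:inf,v4:18,v5:inf,v6:inf,v7:inf
step 2: dist = v0:inf,v1:34,v2:0,v3:inf,v4:18,v5:inf,v6:inf,v7:inf
step 3: dist = v0:inf,v1:34,v2:0,v3:inf,v4:18,v5:inf,v6:inf,v7:inf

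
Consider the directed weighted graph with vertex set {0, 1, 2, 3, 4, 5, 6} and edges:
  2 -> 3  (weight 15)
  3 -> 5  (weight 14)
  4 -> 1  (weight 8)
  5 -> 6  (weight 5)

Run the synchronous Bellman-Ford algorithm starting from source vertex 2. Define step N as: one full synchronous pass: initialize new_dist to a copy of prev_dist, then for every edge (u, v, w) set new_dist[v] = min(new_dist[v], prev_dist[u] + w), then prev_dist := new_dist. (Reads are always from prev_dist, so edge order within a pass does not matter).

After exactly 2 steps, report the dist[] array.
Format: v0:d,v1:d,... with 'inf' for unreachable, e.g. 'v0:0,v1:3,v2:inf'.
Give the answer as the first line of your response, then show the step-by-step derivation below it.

v0:inf,v1:inf,v2:0,v3:15,v4:inf,v5:29,v6:inf

step 1: dist = v0:inf,v1:inf,v2:0,v3:15,v4:inf,v5:inf,v6:inf
step 2: dist = v0:inf,v1:inf,v2:0,v3:15,v4:inf,v5:29,v6:inf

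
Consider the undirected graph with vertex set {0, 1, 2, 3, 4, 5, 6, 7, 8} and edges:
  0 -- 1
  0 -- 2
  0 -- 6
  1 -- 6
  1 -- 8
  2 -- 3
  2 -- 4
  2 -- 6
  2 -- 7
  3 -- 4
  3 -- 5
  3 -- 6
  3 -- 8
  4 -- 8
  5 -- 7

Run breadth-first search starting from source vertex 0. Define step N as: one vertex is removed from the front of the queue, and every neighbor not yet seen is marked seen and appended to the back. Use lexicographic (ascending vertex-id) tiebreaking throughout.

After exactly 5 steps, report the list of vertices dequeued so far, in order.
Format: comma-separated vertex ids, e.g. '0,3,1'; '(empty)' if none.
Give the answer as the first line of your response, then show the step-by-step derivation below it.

0,1,2,6,8

step 1: dequeue 0; queue=[1,2,6]; order=0
step 2: dequeue 1; queue=[2,6,8]; order=0,1
step 3: dequeue 2; queue=[6,8,3,4,7]; order=0,1,2
step 4: dequeue 6; queue=[8,3,4,7]; order=0,1,2,6
step 5: dequeue 8; queue=[3,4,7]; order=0,1,2,6,8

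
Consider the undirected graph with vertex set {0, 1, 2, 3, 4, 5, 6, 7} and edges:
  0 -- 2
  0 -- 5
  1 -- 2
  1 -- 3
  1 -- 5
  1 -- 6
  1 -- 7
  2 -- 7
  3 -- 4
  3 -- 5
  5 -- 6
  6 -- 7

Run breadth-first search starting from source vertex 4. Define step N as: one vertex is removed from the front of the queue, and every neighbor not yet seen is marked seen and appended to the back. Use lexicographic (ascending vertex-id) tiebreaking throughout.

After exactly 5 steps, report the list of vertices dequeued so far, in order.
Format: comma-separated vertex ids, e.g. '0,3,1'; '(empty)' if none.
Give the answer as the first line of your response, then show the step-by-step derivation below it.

4,3,1,5,2

step 1: dequeue 4; queue=[3]; order=4
step 2: dequeue 3; queue=[1,5]; order=4,3
step 3: dequeue 1; queue=[5,2,6,7]; order=4,3,1
step 4: dequeue 5; queue=[2,6,7,0]; order=4,3,1,5
step 5: dequeue 2; queue=[6,7,0]; order=4,3,1,5,2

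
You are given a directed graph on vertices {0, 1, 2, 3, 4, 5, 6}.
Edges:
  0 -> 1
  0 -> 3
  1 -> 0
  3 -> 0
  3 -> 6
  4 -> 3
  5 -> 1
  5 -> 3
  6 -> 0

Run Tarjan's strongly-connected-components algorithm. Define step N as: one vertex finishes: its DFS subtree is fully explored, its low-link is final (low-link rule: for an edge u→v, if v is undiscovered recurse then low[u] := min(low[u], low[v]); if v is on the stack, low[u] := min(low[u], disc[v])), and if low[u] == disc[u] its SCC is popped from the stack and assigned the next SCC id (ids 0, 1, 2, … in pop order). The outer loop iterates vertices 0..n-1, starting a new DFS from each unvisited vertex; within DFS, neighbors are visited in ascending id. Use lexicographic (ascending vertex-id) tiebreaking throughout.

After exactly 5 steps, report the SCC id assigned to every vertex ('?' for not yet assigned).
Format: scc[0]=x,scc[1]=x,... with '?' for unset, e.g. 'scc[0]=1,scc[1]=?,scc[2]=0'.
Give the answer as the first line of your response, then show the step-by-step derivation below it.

scc[0]=0,scc[1]=0,scc[2]=1,scc[3]=0,scc[4]=?,scc[5]=?,scc[6]=0

step 1: low=(low[0]=0,low[1]=0,low[2]=?,low[3]=?,low[4]=?,low[5]=?,low[6]=?); scc=(scc[0]=?,scc[1]=?,scc[2]=?,scc[3]=?,scc[4]=?,scc[5]=?,scc[6]=?)
step 2: low=(low[0]=0,low[1]=0,low[2]=?,low[3]=0,low[4]=?,low[5]=?,low[6]=0); scc=(scc[0]=?,scc[1]=?,scc[2]=?,scc[3]=?,scc[4]=?,scc[5]=?,scc[6]=?)
step 3: low=(low[0]=0,low[1]=0,low[2]=?,low[3]=0,low[4]=?,low[5]=?,low[6]=0); scc=(scc[0]=?,scc[1]=?,scc[2]=?,scc[3]=?,scc[4]=?,scc[5]=?,scc[6]=?)
step 4: low=(low[0]=0,low[1]=0,low[2]=?,low[3]=0,low[4]=?,low[5]=?,low[6]=0); scc=(scc[0]=0,scc[1]=0,scc[2]=?,scc[3]=0,scc[4]=?,scc[5]=?,scc[6]=0)
step 5: low=(low[0]=0,low[1]=0,low[2]=4,low[3]=0,low[4]=?,low[5]=?,low[6]=0); scc=(scc[0]=0,scc[1]=0,scc[2]=1,scc[3]=0,scc[4]=?,scc[5]=?,scc[6]=0)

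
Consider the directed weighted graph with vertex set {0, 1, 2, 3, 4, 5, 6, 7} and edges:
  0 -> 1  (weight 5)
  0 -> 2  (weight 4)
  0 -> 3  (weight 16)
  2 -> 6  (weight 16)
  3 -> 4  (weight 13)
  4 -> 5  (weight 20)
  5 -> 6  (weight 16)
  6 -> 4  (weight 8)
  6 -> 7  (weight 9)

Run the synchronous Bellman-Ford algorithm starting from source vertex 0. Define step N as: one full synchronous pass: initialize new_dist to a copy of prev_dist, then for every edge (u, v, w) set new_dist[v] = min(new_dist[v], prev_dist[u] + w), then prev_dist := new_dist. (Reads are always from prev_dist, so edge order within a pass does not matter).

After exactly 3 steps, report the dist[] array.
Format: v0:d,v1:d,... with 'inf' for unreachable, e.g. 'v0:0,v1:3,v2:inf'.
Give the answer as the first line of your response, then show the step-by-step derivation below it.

v0:0,v1:5,v2:4,v3:16,v4:28,v5:49,v6:20,v7:29

step 1: dist = v0:0,v1:5,v2:4,v3:16,v4:inf,v5:inf,v6:inf,v7:inf
step 2: dist = v0:0,v1:5,v2:4,v3:16,v4:29,v5:inf,v6:20,v7:inf
step 3: dist = v0:0,v1:5,v2:4,v3:16,v4:28,v5:49,v6:20,v7:29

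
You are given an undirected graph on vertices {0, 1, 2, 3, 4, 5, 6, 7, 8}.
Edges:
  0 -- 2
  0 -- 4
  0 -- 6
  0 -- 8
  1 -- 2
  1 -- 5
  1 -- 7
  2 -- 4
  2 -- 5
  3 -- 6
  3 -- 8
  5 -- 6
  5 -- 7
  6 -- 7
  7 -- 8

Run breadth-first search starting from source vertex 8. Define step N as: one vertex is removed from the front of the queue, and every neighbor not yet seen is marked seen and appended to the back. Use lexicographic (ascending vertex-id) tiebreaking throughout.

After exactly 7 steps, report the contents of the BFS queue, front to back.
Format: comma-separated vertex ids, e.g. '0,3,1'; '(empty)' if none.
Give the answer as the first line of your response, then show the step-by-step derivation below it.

1,5

step 1: dequeue 8; queue=[0,3,7]; order=8
step 2: dequeue 0; queue=[3,7,2,4,6]; order=8,0
step 3: dequeue 3; queue=[7,2,4,6]; order=8,0,3
step 4: dequeue 7; queue=[2,4,6,1,5]; order=8,0,3,7
step 5: dequeue 2; queue=[4,6,1,5]; order=8,0,3,7,2
step 6: dequeue 4; queue=[6,1,5]; order=8,0,3,7,2,4
step 7: dequeue 6; queue=[1,5]; order=8,0,3,7,2,4,6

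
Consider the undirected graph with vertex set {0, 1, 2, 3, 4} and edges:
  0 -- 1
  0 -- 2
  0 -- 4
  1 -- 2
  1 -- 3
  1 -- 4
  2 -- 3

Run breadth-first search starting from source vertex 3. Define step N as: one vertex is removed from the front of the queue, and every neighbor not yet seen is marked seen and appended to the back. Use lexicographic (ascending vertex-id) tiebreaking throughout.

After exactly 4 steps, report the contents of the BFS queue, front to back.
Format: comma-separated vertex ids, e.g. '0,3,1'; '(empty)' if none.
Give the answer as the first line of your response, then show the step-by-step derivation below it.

4

step 1: dequeue 3; queue=[1,2]; order=3
step 2: dequeue 1; queue=[2,0,4]; order=3,1
step 3: dequeue 2; queue=[0,4]; order=3,1,2
step 4: dequeue 0; queue=[4]; order=3,1,2,0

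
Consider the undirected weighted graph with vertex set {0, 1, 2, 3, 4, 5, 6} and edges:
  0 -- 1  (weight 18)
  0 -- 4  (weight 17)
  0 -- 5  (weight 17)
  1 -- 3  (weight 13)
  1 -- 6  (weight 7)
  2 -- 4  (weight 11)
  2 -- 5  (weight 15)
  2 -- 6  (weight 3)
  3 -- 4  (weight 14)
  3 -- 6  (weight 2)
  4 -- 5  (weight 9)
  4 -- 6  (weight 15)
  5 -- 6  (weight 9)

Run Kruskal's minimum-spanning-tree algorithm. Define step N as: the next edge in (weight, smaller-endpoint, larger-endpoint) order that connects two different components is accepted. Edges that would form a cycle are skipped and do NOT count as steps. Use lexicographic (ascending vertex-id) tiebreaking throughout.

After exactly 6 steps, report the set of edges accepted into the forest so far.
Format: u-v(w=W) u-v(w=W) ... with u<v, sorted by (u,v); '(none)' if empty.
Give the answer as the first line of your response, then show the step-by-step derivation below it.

0-4(w=17) 1-6(w=7) 2-6(w=3) 3-6(w=2) 4-5(w=9) 5-6(w=9)

step 1: add edge 3-6 (w=2); MST = {3-6(w=2)}
step 2: add edge 2-6 (w=3); MST = {2-6(w=3) 3-6(w=2)}
step 3: add edge 1-6 (w=7); MST = {1-6(w=7) 2-6(w=3) 3-6(w=2)}
step 4: add edge 4-5 (w=9); MST = {1-6(w=7) 2-6(w=3) 3-6(w=2) 4-5(w=9)}
step 5: add edge 5-6 (w=9); MST = {1-6(w=7) 2-6(w=3) 3-6(w=2) 4-5(w=9) 5-6(w=9)}
step 6: add edge 0-4 (w=17); MST = {0-4(w=17) 1-6(w=7) 2-6(w=3) 3-6(w=2) 4-5(w=9) 5-6(w=9)}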